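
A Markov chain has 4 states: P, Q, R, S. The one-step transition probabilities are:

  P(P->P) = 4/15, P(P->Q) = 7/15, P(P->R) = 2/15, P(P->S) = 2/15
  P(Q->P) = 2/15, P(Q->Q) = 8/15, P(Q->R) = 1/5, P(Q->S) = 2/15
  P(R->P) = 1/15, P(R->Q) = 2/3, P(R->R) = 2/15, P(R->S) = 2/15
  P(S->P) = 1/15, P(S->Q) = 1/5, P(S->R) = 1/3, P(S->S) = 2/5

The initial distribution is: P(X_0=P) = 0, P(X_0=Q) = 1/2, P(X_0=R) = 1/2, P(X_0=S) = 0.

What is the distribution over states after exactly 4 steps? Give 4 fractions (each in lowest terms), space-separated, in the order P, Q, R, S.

Propagating the distribution step by step (d_{t+1} = d_t * P):
d_0 = (P=0, Q=1/2, R=1/2, S=0)
  d_1[P] = 0*4/15 + 1/2*2/15 + 1/2*1/15 + 0*1/15 = 1/10
  d_1[Q] = 0*7/15 + 1/2*8/15 + 1/2*2/3 + 0*1/5 = 3/5
  d_1[R] = 0*2/15 + 1/2*1/5 + 1/2*2/15 + 0*1/3 = 1/6
  d_1[S] = 0*2/15 + 1/2*2/15 + 1/2*2/15 + 0*2/5 = 2/15
d_1 = (P=1/10, Q=3/5, R=1/6, S=2/15)
  d_2[P] = 1/10*4/15 + 3/5*2/15 + 1/6*1/15 + 2/15*1/15 = 19/150
  d_2[Q] = 1/10*7/15 + 3/5*8/15 + 1/6*2/3 + 2/15*1/5 = 227/450
  d_2[R] = 1/10*2/15 + 3/5*1/5 + 1/6*2/15 + 2/15*1/3 = 1/5
  d_2[S] = 1/10*2/15 + 3/5*2/15 + 1/6*2/15 + 2/15*2/5 = 38/225
d_2 = (P=19/150, Q=227/450, R=1/5, S=38/225)
  d_3[P] = 19/150*4/15 + 227/450*2/15 + 1/5*1/15 + 38/225*1/15 = 424/3375
  d_3[Q] = 19/150*7/15 + 227/450*8/15 + 1/5*2/3 + 38/225*1/5 = 3343/6750
  d_3[R] = 19/150*2/15 + 227/450*1/5 + 1/5*2/15 + 38/225*1/3 = 271/1350
  d_3[S] = 19/150*2/15 + 227/450*2/15 + 1/5*2/15 + 38/225*2/5 = 602/3375
d_3 = (P=424/3375, Q=3343/6750, R=271/1350, S=602/3375)
  d_4[P] = 424/3375*4/15 + 3343/6750*2/15 + 271/1350*1/15 + 602/3375*1/15 = 12637/101250
  d_4[Q] = 424/3375*7/15 + 3343/6750*8/15 + 271/1350*2/3 + 602/3375*1/5 = 923/1875
  d_4[R] = 424/3375*2/15 + 3343/6750*1/5 + 271/1350*2/15 + 602/3375*1/3 = 4091/20250
  d_4[S] = 424/3375*2/15 + 3343/6750*2/15 + 271/1350*2/15 + 602/3375*2/5 = 9158/50625
d_4 = (P=12637/101250, Q=923/1875, R=4091/20250, S=9158/50625)

Answer: 12637/101250 923/1875 4091/20250 9158/50625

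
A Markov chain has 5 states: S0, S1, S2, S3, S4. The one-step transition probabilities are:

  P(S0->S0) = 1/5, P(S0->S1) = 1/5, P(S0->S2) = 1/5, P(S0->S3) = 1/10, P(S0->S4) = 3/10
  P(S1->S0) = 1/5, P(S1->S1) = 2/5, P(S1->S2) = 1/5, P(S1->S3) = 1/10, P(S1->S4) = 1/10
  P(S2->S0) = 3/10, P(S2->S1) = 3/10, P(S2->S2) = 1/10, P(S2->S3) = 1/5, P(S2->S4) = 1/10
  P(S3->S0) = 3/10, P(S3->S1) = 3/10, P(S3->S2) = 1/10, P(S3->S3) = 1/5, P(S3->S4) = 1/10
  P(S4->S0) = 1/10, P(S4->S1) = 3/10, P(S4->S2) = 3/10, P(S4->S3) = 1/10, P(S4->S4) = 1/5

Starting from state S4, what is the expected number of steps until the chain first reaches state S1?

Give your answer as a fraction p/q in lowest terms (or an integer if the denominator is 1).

Let h_i = expected steps to first reach S1 from state i.
Boundary: h_S1 = 0.
First-step equations for the other states:
  h_S0 = 1 + 1/5*h_S0 + 1/5*h_S1 + 1/5*h_S2 + 1/10*h_S3 + 3/10*h_S4
  h_S2 = 1 + 3/10*h_S0 + 3/10*h_S1 + 1/10*h_S2 + 1/5*h_S3 + 1/10*h_S4
  h_S3 = 1 + 3/10*h_S0 + 3/10*h_S1 + 1/10*h_S2 + 1/5*h_S3 + 1/10*h_S4
  h_S4 = 1 + 1/10*h_S0 + 3/10*h_S1 + 3/10*h_S2 + 1/10*h_S3 + 1/5*h_S4

Substituting h_S1 = 0 and rearranging gives the linear system (I - Q) h = 1:
  [4/5, -1/5, -1/10, -3/10] . (h_S0, h_S2, h_S3, h_S4) = 1
  [-3/10, 9/10, -1/5, -1/10] . (h_S0, h_S2, h_S3, h_S4) = 1
  [-3/10, -1/10, 4/5, -1/10] . (h_S0, h_S2, h_S3, h_S4) = 1
  [-1/10, -3/10, -1/10, 4/5] . (h_S0, h_S2, h_S3, h_S4) = 1

Solving yields:
  h_S0 = 280/71
  h_S2 = 515/142
  h_S3 = 515/142
  h_S4 = 505/142

Starting state is S4, so the expected hitting time is h_S4 = 505/142.

Answer: 505/142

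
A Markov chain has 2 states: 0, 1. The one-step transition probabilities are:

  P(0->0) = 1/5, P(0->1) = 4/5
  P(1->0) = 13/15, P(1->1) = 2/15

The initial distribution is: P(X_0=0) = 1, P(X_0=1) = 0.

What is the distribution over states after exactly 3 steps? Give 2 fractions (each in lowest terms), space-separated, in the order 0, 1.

Answer: 17/45 28/45

Derivation:
Propagating the distribution step by step (d_{t+1} = d_t * P):
d_0 = (0=1, 1=0)
  d_1[0] = 1*1/5 + 0*13/15 = 1/5
  d_1[1] = 1*4/5 + 0*2/15 = 4/5
d_1 = (0=1/5, 1=4/5)
  d_2[0] = 1/5*1/5 + 4/5*13/15 = 11/15
  d_2[1] = 1/5*4/5 + 4/5*2/15 = 4/15
d_2 = (0=11/15, 1=4/15)
  d_3[0] = 11/15*1/5 + 4/15*13/15 = 17/45
  d_3[1] = 11/15*4/5 + 4/15*2/15 = 28/45
d_3 = (0=17/45, 1=28/45)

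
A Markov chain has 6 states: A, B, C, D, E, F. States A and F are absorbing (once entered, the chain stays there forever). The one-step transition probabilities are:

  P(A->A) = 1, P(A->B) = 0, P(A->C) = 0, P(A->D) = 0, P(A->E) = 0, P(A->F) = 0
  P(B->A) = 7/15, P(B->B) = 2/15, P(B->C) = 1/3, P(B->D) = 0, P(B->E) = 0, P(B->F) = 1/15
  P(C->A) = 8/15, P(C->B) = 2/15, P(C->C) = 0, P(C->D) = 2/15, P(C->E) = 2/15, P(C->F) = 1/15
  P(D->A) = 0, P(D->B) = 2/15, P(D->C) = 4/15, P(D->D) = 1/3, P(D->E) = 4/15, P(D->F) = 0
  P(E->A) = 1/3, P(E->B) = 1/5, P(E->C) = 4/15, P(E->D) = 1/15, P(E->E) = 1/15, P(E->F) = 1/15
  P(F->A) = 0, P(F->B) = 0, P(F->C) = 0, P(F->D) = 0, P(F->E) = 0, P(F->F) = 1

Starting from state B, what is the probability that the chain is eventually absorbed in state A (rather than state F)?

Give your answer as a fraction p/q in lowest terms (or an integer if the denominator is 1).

Let a_i = P(absorbed in A | start in state i).
Boundary conditions: a_A = 1, a_F = 0.
For each transient state i, a_i = sum_j P(i->j) * a_j:
  a_B = 7/15*a_A + 2/15*a_B + 1/3*a_C + 0*a_D + 0*a_E + 1/15*a_F
  a_C = 8/15*a_A + 2/15*a_B + 0*a_C + 2/15*a_D + 2/15*a_E + 1/15*a_F
  a_D = 0*a_A + 2/15*a_B + 4/15*a_C + 1/3*a_D + 4/15*a_E + 0*a_F
  a_E = 1/3*a_A + 1/5*a_B + 4/15*a_C + 1/15*a_D + 1/15*a_E + 1/15*a_F

Substituting a_A = 1 and a_F = 0, rearrange to (I - Q) a = r where r[i] = P(i -> A):
  [13/15, -1/3, 0, 0] . (a_B, a_C, a_D, a_E) = 7/15
  [-2/15, 1, -2/15, -2/15] . (a_B, a_C, a_D, a_E) = 8/15
  [-2/15, -4/15, 2/3, -4/15] . (a_B, a_C, a_D, a_E) = 0
  [-1/5, -4/15, -1/15, 14/15] . (a_B, a_C, a_D, a_E) = 1/3

Solving yields:
  a_B = 4699/5356
  a_C = 363/412
  a_D = 1167/1339
  a_E = 9203/10712

Starting state is B, so the absorption probability is a_B = 4699/5356.

Answer: 4699/5356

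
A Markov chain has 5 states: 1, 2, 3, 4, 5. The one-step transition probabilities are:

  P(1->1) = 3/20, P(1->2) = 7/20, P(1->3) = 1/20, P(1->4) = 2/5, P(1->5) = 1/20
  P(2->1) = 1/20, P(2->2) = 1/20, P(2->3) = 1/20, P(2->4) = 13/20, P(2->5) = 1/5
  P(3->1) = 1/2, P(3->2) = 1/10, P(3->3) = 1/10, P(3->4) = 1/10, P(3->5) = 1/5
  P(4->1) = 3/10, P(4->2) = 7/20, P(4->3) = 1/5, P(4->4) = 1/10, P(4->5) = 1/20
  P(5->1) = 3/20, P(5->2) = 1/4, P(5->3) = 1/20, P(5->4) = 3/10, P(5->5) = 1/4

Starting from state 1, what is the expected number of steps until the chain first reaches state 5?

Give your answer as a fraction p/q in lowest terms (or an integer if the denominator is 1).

Let h_i = expected steps to first reach 5 from state i.
Boundary: h_5 = 0.
First-step equations for the other states:
  h_1 = 1 + 3/20*h_1 + 7/20*h_2 + 1/20*h_3 + 2/5*h_4 + 1/20*h_5
  h_2 = 1 + 1/20*h_1 + 1/20*h_2 + 1/20*h_3 + 13/20*h_4 + 1/5*h_5
  h_3 = 1 + 1/2*h_1 + 1/10*h_2 + 1/10*h_3 + 1/10*h_4 + 1/5*h_5
  h_4 = 1 + 3/10*h_1 + 7/20*h_2 + 1/5*h_3 + 1/10*h_4 + 1/20*h_5

Substituting h_5 = 0 and rearranging gives the linear system (I - Q) h = 1:
  [17/20, -7/20, -1/20, -2/5] . (h_1, h_2, h_3, h_4) = 1
  [-1/20, 19/20, -1/20, -13/20] . (h_1, h_2, h_3, h_4) = 1
  [-1/2, -1/10, 9/10, -1/10] . (h_1, h_2, h_3, h_4) = 1
  [-3/10, -7/20, -1/5, 9/10] . (h_1, h_2, h_3, h_4) = 1

Solving yields:
  h_1 = 66935/6901
  h_2 = 59030/6901
  h_3 = 58745/6901
  h_4 = 65990/6901

Starting state is 1, so the expected hitting time is h_1 = 66935/6901.

Answer: 66935/6901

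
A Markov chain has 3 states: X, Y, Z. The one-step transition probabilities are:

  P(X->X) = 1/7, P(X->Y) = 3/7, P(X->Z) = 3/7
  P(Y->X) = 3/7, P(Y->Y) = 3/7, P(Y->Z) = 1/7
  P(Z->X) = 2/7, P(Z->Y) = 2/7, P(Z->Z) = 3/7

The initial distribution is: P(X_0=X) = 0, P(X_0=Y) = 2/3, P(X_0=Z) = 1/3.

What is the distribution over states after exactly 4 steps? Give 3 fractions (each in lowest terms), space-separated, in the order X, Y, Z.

Answer: 102/343 2762/7203 2299/7203

Derivation:
Propagating the distribution step by step (d_{t+1} = d_t * P):
d_0 = (X=0, Y=2/3, Z=1/3)
  d_1[X] = 0*1/7 + 2/3*3/7 + 1/3*2/7 = 8/21
  d_1[Y] = 0*3/7 + 2/3*3/7 + 1/3*2/7 = 8/21
  d_1[Z] = 0*3/7 + 2/3*1/7 + 1/3*3/7 = 5/21
d_1 = (X=8/21, Y=8/21, Z=5/21)
  d_2[X] = 8/21*1/7 + 8/21*3/7 + 5/21*2/7 = 2/7
  d_2[Y] = 8/21*3/7 + 8/21*3/7 + 5/21*2/7 = 58/147
  d_2[Z] = 8/21*3/7 + 8/21*1/7 + 5/21*3/7 = 47/147
d_2 = (X=2/7, Y=58/147, Z=47/147)
  d_3[X] = 2/7*1/7 + 58/147*3/7 + 47/147*2/7 = 310/1029
  d_3[Y] = 2/7*3/7 + 58/147*3/7 + 47/147*2/7 = 394/1029
  d_3[Z] = 2/7*3/7 + 58/147*1/7 + 47/147*3/7 = 325/1029
d_3 = (X=310/1029, Y=394/1029, Z=325/1029)
  d_4[X] = 310/1029*1/7 + 394/1029*3/7 + 325/1029*2/7 = 102/343
  d_4[Y] = 310/1029*3/7 + 394/1029*3/7 + 325/1029*2/7 = 2762/7203
  d_4[Z] = 310/1029*3/7 + 394/1029*1/7 + 325/1029*3/7 = 2299/7203
d_4 = (X=102/343, Y=2762/7203, Z=2299/7203)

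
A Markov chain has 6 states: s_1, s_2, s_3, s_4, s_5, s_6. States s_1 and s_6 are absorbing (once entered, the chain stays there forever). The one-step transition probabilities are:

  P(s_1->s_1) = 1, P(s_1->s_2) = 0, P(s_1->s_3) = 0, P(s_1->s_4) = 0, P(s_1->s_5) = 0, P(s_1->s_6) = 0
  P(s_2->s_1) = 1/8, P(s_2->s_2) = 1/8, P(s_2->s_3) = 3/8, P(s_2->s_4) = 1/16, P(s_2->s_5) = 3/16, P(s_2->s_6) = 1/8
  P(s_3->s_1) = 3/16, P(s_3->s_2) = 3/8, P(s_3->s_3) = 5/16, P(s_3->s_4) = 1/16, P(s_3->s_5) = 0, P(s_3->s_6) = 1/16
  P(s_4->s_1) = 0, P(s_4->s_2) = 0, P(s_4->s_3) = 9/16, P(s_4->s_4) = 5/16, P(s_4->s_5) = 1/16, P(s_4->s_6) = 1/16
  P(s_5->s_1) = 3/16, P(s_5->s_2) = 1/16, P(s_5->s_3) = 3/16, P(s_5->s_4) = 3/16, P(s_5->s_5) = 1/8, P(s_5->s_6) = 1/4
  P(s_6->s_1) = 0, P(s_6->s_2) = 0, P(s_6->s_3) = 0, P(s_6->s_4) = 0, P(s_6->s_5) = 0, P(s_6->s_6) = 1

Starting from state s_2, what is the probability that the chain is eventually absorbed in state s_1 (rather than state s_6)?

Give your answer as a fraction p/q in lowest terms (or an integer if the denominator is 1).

Answer: 7768/13805

Derivation:
Let a_i = P(absorbed in s_1 | start in state i).
Boundary conditions: a_s_1 = 1, a_s_6 = 0.
For each transient state i, a_i = sum_j P(i->j) * a_j:
  a_s_2 = 1/8*a_s_1 + 1/8*a_s_2 + 3/8*a_s_3 + 1/16*a_s_4 + 3/16*a_s_5 + 1/8*a_s_6
  a_s_3 = 3/16*a_s_1 + 3/8*a_s_2 + 5/16*a_s_3 + 1/16*a_s_4 + 0*a_s_5 + 1/16*a_s_6
  a_s_4 = 0*a_s_1 + 0*a_s_2 + 9/16*a_s_3 + 5/16*a_s_4 + 1/16*a_s_5 + 1/16*a_s_6
  a_s_5 = 3/16*a_s_1 + 1/16*a_s_2 + 3/16*a_s_3 + 3/16*a_s_4 + 1/8*a_s_5 + 1/4*a_s_6

Substituting a_s_1 = 1 and a_s_6 = 0, rearrange to (I - Q) a = r where r[i] = P(i -> s_1):
  [7/8, -3/8, -1/16, -3/16] . (a_s_2, a_s_3, a_s_4, a_s_5) = 1/8
  [-3/8, 11/16, -1/16, 0] . (a_s_2, a_s_3, a_s_4, a_s_5) = 3/16
  [0, -9/16, 11/16, -1/16] . (a_s_2, a_s_3, a_s_4, a_s_5) = 0
  [-1/16, -3/16, -3/16, 7/8] . (a_s_2, a_s_3, a_s_4, a_s_5) = 3/16

Solving yields:
  a_s_2 = 7768/13805
  a_s_3 = 8708/13805
  a_s_4 = 1553/2761
  a_s_5 = 7043/13805

Starting state is s_2, so the absorption probability is a_s_2 = 7768/13805.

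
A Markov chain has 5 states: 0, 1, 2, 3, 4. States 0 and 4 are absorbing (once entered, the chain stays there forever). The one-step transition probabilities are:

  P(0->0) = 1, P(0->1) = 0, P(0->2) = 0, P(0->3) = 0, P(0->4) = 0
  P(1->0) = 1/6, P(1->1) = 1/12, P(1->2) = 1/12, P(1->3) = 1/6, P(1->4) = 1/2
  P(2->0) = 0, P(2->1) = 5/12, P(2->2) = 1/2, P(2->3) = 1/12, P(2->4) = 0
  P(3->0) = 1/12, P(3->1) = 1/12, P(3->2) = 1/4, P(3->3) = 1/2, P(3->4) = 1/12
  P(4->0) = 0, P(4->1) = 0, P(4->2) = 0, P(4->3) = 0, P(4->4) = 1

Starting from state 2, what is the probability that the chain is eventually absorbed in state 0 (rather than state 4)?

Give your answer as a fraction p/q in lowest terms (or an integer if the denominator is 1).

Answer: 83/290

Derivation:
Let a_i = P(absorbed in 0 | start in state i).
Boundary conditions: a_0 = 1, a_4 = 0.
For each transient state i, a_i = sum_j P(i->j) * a_j:
  a_1 = 1/6*a_0 + 1/12*a_1 + 1/12*a_2 + 1/6*a_3 + 1/2*a_4
  a_2 = 0*a_0 + 5/12*a_1 + 1/2*a_2 + 1/12*a_3 + 0*a_4
  a_3 = 1/12*a_0 + 1/12*a_1 + 1/4*a_2 + 1/2*a_3 + 1/12*a_4

Substituting a_0 = 1 and a_4 = 0, rearrange to (I - Q) a = r where r[i] = P(i -> 0):
  [11/12, -1/12, -1/6] . (a_1, a_2, a_3) = 1/6
  [-5/12, 1/2, -1/12] . (a_1, a_2, a_3) = 0
  [-1/12, -1/4, 1/2] . (a_1, a_2, a_3) = 1/12

Solving yields:
  a_1 = 79/290
  a_2 = 83/290
  a_3 = 103/290

Starting state is 2, so the absorption probability is a_2 = 83/290.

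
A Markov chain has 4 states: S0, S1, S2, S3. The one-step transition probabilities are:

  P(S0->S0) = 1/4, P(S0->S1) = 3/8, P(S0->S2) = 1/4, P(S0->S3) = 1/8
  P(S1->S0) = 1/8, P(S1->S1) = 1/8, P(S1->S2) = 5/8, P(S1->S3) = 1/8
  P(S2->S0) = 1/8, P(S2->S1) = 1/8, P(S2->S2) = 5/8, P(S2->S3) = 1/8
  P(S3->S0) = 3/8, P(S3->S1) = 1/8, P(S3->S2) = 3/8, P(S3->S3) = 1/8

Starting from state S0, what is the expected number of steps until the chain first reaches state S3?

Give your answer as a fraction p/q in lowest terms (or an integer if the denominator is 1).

Answer: 8

Derivation:
Let h_i = expected steps to first reach S3 from state i.
Boundary: h_S3 = 0.
First-step equations for the other states:
  h_S0 = 1 + 1/4*h_S0 + 3/8*h_S1 + 1/4*h_S2 + 1/8*h_S3
  h_S1 = 1 + 1/8*h_S0 + 1/8*h_S1 + 5/8*h_S2 + 1/8*h_S3
  h_S2 = 1 + 1/8*h_S0 + 1/8*h_S1 + 5/8*h_S2 + 1/8*h_S3

Substituting h_S3 = 0 and rearranging gives the linear system (I - Q) h = 1:
  [3/4, -3/8, -1/4] . (h_S0, h_S1, h_S2) = 1
  [-1/8, 7/8, -5/8] . (h_S0, h_S1, h_S2) = 1
  [-1/8, -1/8, 3/8] . (h_S0, h_S1, h_S2) = 1

Solving yields:
  h_S0 = 8
  h_S1 = 8
  h_S2 = 8

Starting state is S0, so the expected hitting time is h_S0 = 8.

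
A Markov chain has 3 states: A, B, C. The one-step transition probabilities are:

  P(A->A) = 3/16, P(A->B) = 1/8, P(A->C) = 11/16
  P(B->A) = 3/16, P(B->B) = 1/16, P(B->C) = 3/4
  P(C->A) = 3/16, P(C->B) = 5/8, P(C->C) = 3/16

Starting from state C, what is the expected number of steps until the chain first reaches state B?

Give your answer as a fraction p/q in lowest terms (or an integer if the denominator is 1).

Answer: 32/17

Derivation:
Let h_i = expected steps to first reach B from state i.
Boundary: h_B = 0.
First-step equations for the other states:
  h_A = 1 + 3/16*h_A + 1/8*h_B + 11/16*h_C
  h_C = 1 + 3/16*h_A + 5/8*h_B + 3/16*h_C

Substituting h_B = 0 and rearranging gives the linear system (I - Q) h = 1:
  [13/16, -11/16] . (h_A, h_C) = 1
  [-3/16, 13/16] . (h_A, h_C) = 1

Solving yields:
  h_A = 48/17
  h_C = 32/17

Starting state is C, so the expected hitting time is h_C = 32/17.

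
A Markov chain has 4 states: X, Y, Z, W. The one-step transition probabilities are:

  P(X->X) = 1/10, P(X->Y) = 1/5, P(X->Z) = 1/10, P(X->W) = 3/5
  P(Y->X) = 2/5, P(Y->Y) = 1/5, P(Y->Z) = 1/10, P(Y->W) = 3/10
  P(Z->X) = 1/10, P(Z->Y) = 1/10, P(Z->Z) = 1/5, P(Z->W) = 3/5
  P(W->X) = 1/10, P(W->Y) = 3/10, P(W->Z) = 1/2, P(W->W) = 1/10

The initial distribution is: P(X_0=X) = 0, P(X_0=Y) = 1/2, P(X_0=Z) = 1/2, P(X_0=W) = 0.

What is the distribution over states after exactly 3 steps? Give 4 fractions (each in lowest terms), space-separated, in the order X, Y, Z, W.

Answer: 169/1000 407/2000 523/2000 183/500

Derivation:
Propagating the distribution step by step (d_{t+1} = d_t * P):
d_0 = (X=0, Y=1/2, Z=1/2, W=0)
  d_1[X] = 0*1/10 + 1/2*2/5 + 1/2*1/10 + 0*1/10 = 1/4
  d_1[Y] = 0*1/5 + 1/2*1/5 + 1/2*1/10 + 0*3/10 = 3/20
  d_1[Z] = 0*1/10 + 1/2*1/10 + 1/2*1/5 + 0*1/2 = 3/20
  d_1[W] = 0*3/5 + 1/2*3/10 + 1/2*3/5 + 0*1/10 = 9/20
d_1 = (X=1/4, Y=3/20, Z=3/20, W=9/20)
  d_2[X] = 1/4*1/10 + 3/20*2/5 + 3/20*1/10 + 9/20*1/10 = 29/200
  d_2[Y] = 1/4*1/5 + 3/20*1/5 + 3/20*1/10 + 9/20*3/10 = 23/100
  d_2[Z] = 1/4*1/10 + 3/20*1/10 + 3/20*1/5 + 9/20*1/2 = 59/200
  d_2[W] = 1/4*3/5 + 3/20*3/10 + 3/20*3/5 + 9/20*1/10 = 33/100
d_2 = (X=29/200, Y=23/100, Z=59/200, W=33/100)
  d_3[X] = 29/200*1/10 + 23/100*2/5 + 59/200*1/10 + 33/100*1/10 = 169/1000
  d_3[Y] = 29/200*1/5 + 23/100*1/5 + 59/200*1/10 + 33/100*3/10 = 407/2000
  d_3[Z] = 29/200*1/10 + 23/100*1/10 + 59/200*1/5 + 33/100*1/2 = 523/2000
  d_3[W] = 29/200*3/5 + 23/100*3/10 + 59/200*3/5 + 33/100*1/10 = 183/500
d_3 = (X=169/1000, Y=407/2000, Z=523/2000, W=183/500)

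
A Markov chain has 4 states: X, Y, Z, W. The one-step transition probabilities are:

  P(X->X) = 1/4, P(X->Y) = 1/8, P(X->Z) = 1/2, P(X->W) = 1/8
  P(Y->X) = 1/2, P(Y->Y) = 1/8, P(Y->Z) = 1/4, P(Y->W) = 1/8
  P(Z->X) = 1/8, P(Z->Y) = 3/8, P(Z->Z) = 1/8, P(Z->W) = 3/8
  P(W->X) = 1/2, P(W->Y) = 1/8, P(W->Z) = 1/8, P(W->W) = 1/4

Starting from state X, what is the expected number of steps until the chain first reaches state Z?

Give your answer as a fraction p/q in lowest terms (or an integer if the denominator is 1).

Let h_i = expected steps to first reach Z from state i.
Boundary: h_Z = 0.
First-step equations for the other states:
  h_X = 1 + 1/4*h_X + 1/8*h_Y + 1/2*h_Z + 1/8*h_W
  h_Y = 1 + 1/2*h_X + 1/8*h_Y + 1/4*h_Z + 1/8*h_W
  h_W = 1 + 1/2*h_X + 1/8*h_Y + 1/8*h_Z + 1/4*h_W

Substituting h_Z = 0 and rearranging gives the linear system (I - Q) h = 1:
  [3/4, -1/8, -1/8] . (h_X, h_Y, h_W) = 1
  [-1/2, 7/8, -1/8] . (h_X, h_Y, h_W) = 1
  [-1/2, -1/8, 3/4] . (h_X, h_Y, h_W) = 1

Solving yields:
  h_X = 224/93
  h_Y = 280/93
  h_W = 320/93

Starting state is X, so the expected hitting time is h_X = 224/93.

Answer: 224/93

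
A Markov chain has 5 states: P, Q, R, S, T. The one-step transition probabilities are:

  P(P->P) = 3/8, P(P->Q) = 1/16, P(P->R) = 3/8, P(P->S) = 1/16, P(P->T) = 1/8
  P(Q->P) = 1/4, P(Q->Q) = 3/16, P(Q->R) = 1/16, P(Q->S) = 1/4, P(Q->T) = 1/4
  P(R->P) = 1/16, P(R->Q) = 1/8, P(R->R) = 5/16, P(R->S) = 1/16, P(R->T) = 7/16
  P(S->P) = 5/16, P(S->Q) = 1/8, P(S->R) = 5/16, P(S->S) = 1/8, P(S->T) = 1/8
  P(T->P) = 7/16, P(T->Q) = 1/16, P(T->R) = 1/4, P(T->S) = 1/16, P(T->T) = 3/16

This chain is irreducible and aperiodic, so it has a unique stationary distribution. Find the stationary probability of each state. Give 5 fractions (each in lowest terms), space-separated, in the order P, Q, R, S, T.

Answer: 5268/18695 1103/11217 16283/56085 1614/18695 4547/18695

Derivation:
The stationary distribution satisfies pi = pi * P, i.e.:
  pi_P = 3/8*pi_P + 1/4*pi_Q + 1/16*pi_R + 5/16*pi_S + 7/16*pi_T
  pi_Q = 1/16*pi_P + 3/16*pi_Q + 1/8*pi_R + 1/8*pi_S + 1/16*pi_T
  pi_R = 3/8*pi_P + 1/16*pi_Q + 5/16*pi_R + 5/16*pi_S + 1/4*pi_T
  pi_S = 1/16*pi_P + 1/4*pi_Q + 1/16*pi_R + 1/8*pi_S + 1/16*pi_T
  pi_T = 1/8*pi_P + 1/4*pi_Q + 7/16*pi_R + 1/8*pi_S + 3/16*pi_T
with normalization: pi_P + pi_Q + pi_R + pi_S + pi_T = 1.

Using the first 4 balance equations plus normalization, the linear system A*pi = b is:
  [-5/8, 1/4, 1/16, 5/16, 7/16] . pi = 0
  [1/16, -13/16, 1/8, 1/8, 1/16] . pi = 0
  [3/8, 1/16, -11/16, 5/16, 1/4] . pi = 0
  [1/16, 1/4, 1/16, -7/8, 1/16] . pi = 0
  [1, 1, 1, 1, 1] . pi = 1

Solving yields:
  pi_P = 5268/18695
  pi_Q = 1103/11217
  pi_R = 16283/56085
  pi_S = 1614/18695
  pi_T = 4547/18695

Verification (pi * P):
  5268/18695*3/8 + 1103/11217*1/4 + 16283/56085*1/16 + 1614/18695*5/16 + 4547/18695*7/16 = 5268/18695 = pi_P  (ok)
  5268/18695*1/16 + 1103/11217*3/16 + 16283/56085*1/8 + 1614/18695*1/8 + 4547/18695*1/16 = 1103/11217 = pi_Q  (ok)
  5268/18695*3/8 + 1103/11217*1/16 + 16283/56085*5/16 + 1614/18695*5/16 + 4547/18695*1/4 = 16283/56085 = pi_R  (ok)
  5268/18695*1/16 + 1103/11217*1/4 + 16283/56085*1/16 + 1614/18695*1/8 + 4547/18695*1/16 = 1614/18695 = pi_S  (ok)
  5268/18695*1/8 + 1103/11217*1/4 + 16283/56085*7/16 + 1614/18695*1/8 + 4547/18695*3/16 = 4547/18695 = pi_T  (ok)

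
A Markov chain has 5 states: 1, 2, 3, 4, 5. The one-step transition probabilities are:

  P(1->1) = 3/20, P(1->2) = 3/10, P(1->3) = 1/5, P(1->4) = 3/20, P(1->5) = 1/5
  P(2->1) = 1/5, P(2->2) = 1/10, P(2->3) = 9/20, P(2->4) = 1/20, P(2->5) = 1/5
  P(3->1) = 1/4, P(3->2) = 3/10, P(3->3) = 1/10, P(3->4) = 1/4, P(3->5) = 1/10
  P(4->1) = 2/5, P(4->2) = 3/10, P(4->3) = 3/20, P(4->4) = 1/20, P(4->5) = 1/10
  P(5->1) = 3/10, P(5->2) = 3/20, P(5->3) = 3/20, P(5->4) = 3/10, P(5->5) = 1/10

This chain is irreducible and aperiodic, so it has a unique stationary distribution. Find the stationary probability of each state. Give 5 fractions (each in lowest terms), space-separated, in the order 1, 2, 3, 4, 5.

The stationary distribution satisfies pi = pi * P, i.e.:
  pi_1 = 3/20*pi_1 + 1/5*pi_2 + 1/4*pi_3 + 2/5*pi_4 + 3/10*pi_5
  pi_2 = 3/10*pi_1 + 1/10*pi_2 + 3/10*pi_3 + 3/10*pi_4 + 3/20*pi_5
  pi_3 = 1/5*pi_1 + 9/20*pi_2 + 1/10*pi_3 + 3/20*pi_4 + 3/20*pi_5
  pi_4 = 3/20*pi_1 + 1/20*pi_2 + 1/4*pi_3 + 1/20*pi_4 + 3/10*pi_5
  pi_5 = 1/5*pi_1 + 1/5*pi_2 + 1/10*pi_3 + 1/10*pi_4 + 1/10*pi_5
with normalization: pi_1 + pi_2 + pi_3 + pi_4 + pi_5 = 1.

Using the first 4 balance equations plus normalization, the linear system A*pi = b is:
  [-17/20, 1/5, 1/4, 2/5, 3/10] . pi = 0
  [3/10, -9/10, 3/10, 3/10, 3/20] . pi = 0
  [1/5, 9/20, -9/10, 3/20, 3/20] . pi = 0
  [3/20, 1/20, 1/4, -19/20, 3/10] . pi = 0
  [1, 1, 1, 1, 1] . pi = 1

Solving yields:
  pi_1 = 1169/4778
  pi_2 = 3319/14334
  pi_3 = 3163/14334
  pi_4 = 743/4778
  pi_5 = 1058/7167

Verification (pi * P):
  1169/4778*3/20 + 3319/14334*1/5 + 3163/14334*1/4 + 743/4778*2/5 + 1058/7167*3/10 = 1169/4778 = pi_1  (ok)
  1169/4778*3/10 + 3319/14334*1/10 + 3163/14334*3/10 + 743/4778*3/10 + 1058/7167*3/20 = 3319/14334 = pi_2  (ok)
  1169/4778*1/5 + 3319/14334*9/20 + 3163/14334*1/10 + 743/4778*3/20 + 1058/7167*3/20 = 3163/14334 = pi_3  (ok)
  1169/4778*3/20 + 3319/14334*1/20 + 3163/14334*1/4 + 743/4778*1/20 + 1058/7167*3/10 = 743/4778 = pi_4  (ok)
  1169/4778*1/5 + 3319/14334*1/5 + 3163/14334*1/10 + 743/4778*1/10 + 1058/7167*1/10 = 1058/7167 = pi_5  (ok)

Answer: 1169/4778 3319/14334 3163/14334 743/4778 1058/7167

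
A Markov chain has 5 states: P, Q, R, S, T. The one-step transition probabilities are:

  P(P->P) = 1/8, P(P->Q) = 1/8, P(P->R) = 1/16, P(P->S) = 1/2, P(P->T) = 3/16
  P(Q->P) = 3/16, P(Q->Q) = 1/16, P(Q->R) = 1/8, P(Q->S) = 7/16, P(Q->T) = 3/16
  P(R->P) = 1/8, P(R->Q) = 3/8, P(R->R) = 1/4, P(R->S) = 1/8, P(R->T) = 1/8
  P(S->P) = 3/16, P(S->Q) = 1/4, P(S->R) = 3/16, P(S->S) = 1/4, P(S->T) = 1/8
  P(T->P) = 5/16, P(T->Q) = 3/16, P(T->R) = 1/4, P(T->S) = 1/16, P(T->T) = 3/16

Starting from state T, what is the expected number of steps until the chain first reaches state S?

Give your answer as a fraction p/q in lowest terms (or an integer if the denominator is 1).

Answer: 2690/639

Derivation:
Let h_i = expected steps to first reach S from state i.
Boundary: h_S = 0.
First-step equations for the other states:
  h_P = 1 + 1/8*h_P + 1/8*h_Q + 1/16*h_R + 1/2*h_S + 3/16*h_T
  h_Q = 1 + 3/16*h_P + 1/16*h_Q + 1/8*h_R + 7/16*h_S + 3/16*h_T
  h_R = 1 + 1/8*h_P + 3/8*h_Q + 1/4*h_R + 1/8*h_S + 1/8*h_T
  h_T = 1 + 5/16*h_P + 3/16*h_Q + 1/4*h_R + 1/16*h_S + 3/16*h_T

Substituting h_S = 0 and rearranging gives the linear system (I - Q) h = 1:
  [7/8, -1/8, -1/16, -3/16] . (h_P, h_Q, h_R, h_T) = 1
  [-3/16, 15/16, -1/8, -3/16] . (h_P, h_Q, h_R, h_T) = 1
  [-1/8, -3/8, 3/4, -1/8] . (h_P, h_Q, h_R, h_T) = 1
  [-5/16, -3/16, -1/4, 13/16] . (h_P, h_Q, h_R, h_T) = 1

Solving yields:
  h_P = 1762/639
  h_Q = 1912/639
  h_R = 850/213
  h_T = 2690/639

Starting state is T, so the expected hitting time is h_T = 2690/639.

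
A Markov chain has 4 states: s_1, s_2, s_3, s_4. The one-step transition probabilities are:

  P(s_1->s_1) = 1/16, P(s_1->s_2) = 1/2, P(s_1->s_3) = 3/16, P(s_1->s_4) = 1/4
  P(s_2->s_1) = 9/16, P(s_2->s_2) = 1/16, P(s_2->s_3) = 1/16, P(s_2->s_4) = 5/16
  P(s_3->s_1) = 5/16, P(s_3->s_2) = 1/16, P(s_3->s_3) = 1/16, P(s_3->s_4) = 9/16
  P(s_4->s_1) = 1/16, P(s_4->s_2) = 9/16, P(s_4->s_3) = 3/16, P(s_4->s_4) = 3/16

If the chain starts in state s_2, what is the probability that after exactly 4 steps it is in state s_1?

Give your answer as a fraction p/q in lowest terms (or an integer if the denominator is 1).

Computing P^4 by repeated multiplication:
P^1 =
  s_1: [1/16, 1/2, 3/16, 1/4]
  s_2: [9/16, 1/16, 1/16, 5/16]
  s_3: [5/16, 1/16, 1/16, 9/16]
  s_4: [1/16, 9/16, 3/16, 3/16]
P^2 =
  s_1: [23/64, 55/256, 13/128, 83/256]
  s_2: [7/64, 119/256, 11/64, 65/256]
  s_3: [7/64, 123/256, 11/64, 61/256]
  s_4: [25/64, 47/256, 3/32, 85/256]
P^3 =
  s_1: [25/128, 391/1024, 303/2048, 563/2048]
  s_2: [173/512, 243/1024, 221/2048, 649/2048]
  s_3: [177/512, 235/1024, 217/2048, 653/2048]
  s_4: [91/512, 409/1024, 313/2048, 553/2048]
P^4 =
  s_1: [2379/8192, 1169/4096, 1987/16384, 4963/16384]
  s_2: [1705/8192, 3021/8192, 2365/16384, 4567/16384]
  s_3: [1669/8192, 3057/8192, 2385/16384, 4547/16384]
  s_4: [2461/8192, 2255/8192, 1941/16384, 5011/16384]

(P^4)[s_2 -> s_1] = 1705/8192

Answer: 1705/8192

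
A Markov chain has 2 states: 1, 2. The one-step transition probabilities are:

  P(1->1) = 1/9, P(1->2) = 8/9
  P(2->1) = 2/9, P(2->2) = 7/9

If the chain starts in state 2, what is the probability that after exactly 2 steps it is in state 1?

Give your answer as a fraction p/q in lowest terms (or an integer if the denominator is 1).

Answer: 16/81

Derivation:
Computing P^2 by repeated multiplication:
P^1 =
  1: [1/9, 8/9]
  2: [2/9, 7/9]
P^2 =
  1: [17/81, 64/81]
  2: [16/81, 65/81]

(P^2)[2 -> 1] = 16/81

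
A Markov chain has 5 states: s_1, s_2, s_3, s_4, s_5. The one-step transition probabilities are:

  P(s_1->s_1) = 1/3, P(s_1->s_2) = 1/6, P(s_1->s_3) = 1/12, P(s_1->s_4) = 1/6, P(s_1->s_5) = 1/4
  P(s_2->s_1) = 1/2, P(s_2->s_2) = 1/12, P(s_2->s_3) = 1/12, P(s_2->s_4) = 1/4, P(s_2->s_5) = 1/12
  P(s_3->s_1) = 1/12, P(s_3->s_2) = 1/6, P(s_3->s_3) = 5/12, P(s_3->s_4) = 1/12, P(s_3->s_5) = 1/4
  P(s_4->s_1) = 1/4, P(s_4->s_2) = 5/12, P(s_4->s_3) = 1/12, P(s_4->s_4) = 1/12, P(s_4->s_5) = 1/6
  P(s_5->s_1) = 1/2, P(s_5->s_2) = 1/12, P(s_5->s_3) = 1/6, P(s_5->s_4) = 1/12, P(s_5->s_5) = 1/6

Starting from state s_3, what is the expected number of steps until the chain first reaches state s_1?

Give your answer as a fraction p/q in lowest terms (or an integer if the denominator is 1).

Let h_i = expected steps to first reach s_1 from state i.
Boundary: h_s_1 = 0.
First-step equations for the other states:
  h_s_2 = 1 + 1/2*h_s_1 + 1/12*h_s_2 + 1/12*h_s_3 + 1/4*h_s_4 + 1/12*h_s_5
  h_s_3 = 1 + 1/12*h_s_1 + 1/6*h_s_2 + 5/12*h_s_3 + 1/12*h_s_4 + 1/4*h_s_5
  h_s_4 = 1 + 1/4*h_s_1 + 5/12*h_s_2 + 1/12*h_s_3 + 1/12*h_s_4 + 1/6*h_s_5
  h_s_5 = 1 + 1/2*h_s_1 + 1/12*h_s_2 + 1/6*h_s_3 + 1/12*h_s_4 + 1/6*h_s_5

Substituting h_s_1 = 0 and rearranging gives the linear system (I - Q) h = 1:
  [11/12, -1/12, -1/4, -1/12] . (h_s_2, h_s_3, h_s_4, h_s_5) = 1
  [-1/6, 7/12, -1/12, -1/4] . (h_s_2, h_s_3, h_s_4, h_s_5) = 1
  [-5/12, -1/12, 11/12, -1/6] . (h_s_2, h_s_3, h_s_4, h_s_5) = 1
  [-1/12, -1/6, -1/12, 5/6] . (h_s_2, h_s_3, h_s_4, h_s_5) = 1

Solving yields:
  h_s_2 = 14664/5825
  h_s_3 = 23088/5825
  h_s_4 = 3564/1165
  h_s_5 = 14856/5825

Starting state is s_3, so the expected hitting time is h_s_3 = 23088/5825.

Answer: 23088/5825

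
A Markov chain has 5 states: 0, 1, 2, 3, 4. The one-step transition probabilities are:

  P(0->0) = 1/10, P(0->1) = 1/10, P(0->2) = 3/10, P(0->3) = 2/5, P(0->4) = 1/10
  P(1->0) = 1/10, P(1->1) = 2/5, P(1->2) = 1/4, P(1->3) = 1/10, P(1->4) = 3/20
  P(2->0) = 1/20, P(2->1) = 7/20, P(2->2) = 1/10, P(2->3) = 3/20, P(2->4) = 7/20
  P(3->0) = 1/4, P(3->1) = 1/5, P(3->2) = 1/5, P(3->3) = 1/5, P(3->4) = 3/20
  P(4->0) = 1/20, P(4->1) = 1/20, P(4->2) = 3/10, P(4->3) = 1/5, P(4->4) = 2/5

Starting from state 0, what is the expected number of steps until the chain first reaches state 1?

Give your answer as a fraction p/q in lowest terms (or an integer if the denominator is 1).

Answer: 79800/13549

Derivation:
Let h_i = expected steps to first reach 1 from state i.
Boundary: h_1 = 0.
First-step equations for the other states:
  h_0 = 1 + 1/10*h_0 + 1/10*h_1 + 3/10*h_2 + 2/5*h_3 + 1/10*h_4
  h_2 = 1 + 1/20*h_0 + 7/20*h_1 + 1/10*h_2 + 3/20*h_3 + 7/20*h_4
  h_3 = 1 + 1/4*h_0 + 1/5*h_1 + 1/5*h_2 + 1/5*h_3 + 3/20*h_4
  h_4 = 1 + 1/20*h_0 + 1/20*h_1 + 3/10*h_2 + 1/5*h_3 + 2/5*h_4

Substituting h_1 = 0 and rearranging gives the linear system (I - Q) h = 1:
  [9/10, -3/10, -2/5, -1/10] . (h_0, h_2, h_3, h_4) = 1
  [-1/20, 9/10, -3/20, -7/20] . (h_0, h_2, h_3, h_4) = 1
  [-1/4, -1/5, 4/5, -3/20] . (h_0, h_2, h_3, h_4) = 1
  [-1/20, -3/10, -1/5, 3/5] . (h_0, h_2, h_3, h_4) = 1

Solving yields:
  h_0 = 79800/13549
  h_2 = 65750/13549
  h_3 = 74620/13549
  h_4 = 86980/13549

Starting state is 0, so the expected hitting time is h_0 = 79800/13549.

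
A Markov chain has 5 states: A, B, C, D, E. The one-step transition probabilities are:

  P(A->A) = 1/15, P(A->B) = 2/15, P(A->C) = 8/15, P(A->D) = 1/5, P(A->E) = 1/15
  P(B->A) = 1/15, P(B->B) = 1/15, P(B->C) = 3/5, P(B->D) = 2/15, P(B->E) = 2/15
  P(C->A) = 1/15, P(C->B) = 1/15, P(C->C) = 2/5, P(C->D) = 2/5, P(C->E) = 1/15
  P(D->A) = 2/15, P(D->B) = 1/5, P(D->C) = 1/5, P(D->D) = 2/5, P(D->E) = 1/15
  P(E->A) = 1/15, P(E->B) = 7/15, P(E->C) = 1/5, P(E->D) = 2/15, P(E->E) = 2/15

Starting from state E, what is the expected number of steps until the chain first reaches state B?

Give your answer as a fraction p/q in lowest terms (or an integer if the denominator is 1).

Answer: 14610/3583

Derivation:
Let h_i = expected steps to first reach B from state i.
Boundary: h_B = 0.
First-step equations for the other states:
  h_A = 1 + 1/15*h_A + 2/15*h_B + 8/15*h_C + 1/5*h_D + 1/15*h_E
  h_C = 1 + 1/15*h_A + 1/15*h_B + 2/5*h_C + 2/5*h_D + 1/15*h_E
  h_D = 1 + 2/15*h_A + 1/5*h_B + 1/5*h_C + 2/5*h_D + 1/15*h_E
  h_E = 1 + 1/15*h_A + 7/15*h_B + 1/5*h_C + 2/15*h_D + 2/15*h_E

Substituting h_B = 0 and rearranging gives the linear system (I - Q) h = 1:
  [14/15, -8/15, -1/5, -1/15] . (h_A, h_C, h_D, h_E) = 1
  [-1/15, 3/5, -2/5, -1/15] . (h_A, h_C, h_D, h_E) = 1
  [-2/15, -1/5, 3/5, -1/15] . (h_A, h_C, h_D, h_E) = 1
  [-1/15, -1/5, -2/15, 13/15] . (h_A, h_C, h_D, h_E) = 1

Solving yields:
  h_A = 22995/3583
  h_C = 23940/3583
  h_D = 20685/3583
  h_E = 14610/3583

Starting state is E, so the expected hitting time is h_E = 14610/3583.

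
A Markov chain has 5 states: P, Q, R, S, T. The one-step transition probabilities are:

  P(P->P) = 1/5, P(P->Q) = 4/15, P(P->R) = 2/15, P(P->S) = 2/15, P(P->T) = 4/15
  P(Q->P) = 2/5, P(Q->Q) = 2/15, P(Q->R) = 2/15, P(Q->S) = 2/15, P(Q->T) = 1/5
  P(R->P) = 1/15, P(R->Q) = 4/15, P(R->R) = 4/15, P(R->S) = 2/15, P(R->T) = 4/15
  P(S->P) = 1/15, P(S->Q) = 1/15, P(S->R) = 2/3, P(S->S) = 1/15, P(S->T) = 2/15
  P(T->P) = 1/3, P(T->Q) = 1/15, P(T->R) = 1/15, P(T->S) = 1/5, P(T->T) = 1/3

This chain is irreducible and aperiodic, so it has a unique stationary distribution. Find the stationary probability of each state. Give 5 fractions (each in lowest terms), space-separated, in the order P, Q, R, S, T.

The stationary distribution satisfies pi = pi * P, i.e.:
  pi_P = 1/5*pi_P + 2/5*pi_Q + 1/15*pi_R + 1/15*pi_S + 1/3*pi_T
  pi_Q = 4/15*pi_P + 2/15*pi_Q + 4/15*pi_R + 1/15*pi_S + 1/15*pi_T
  pi_R = 2/15*pi_P + 2/15*pi_Q + 4/15*pi_R + 2/3*pi_S + 1/15*pi_T
  pi_S = 2/15*pi_P + 2/15*pi_Q + 2/15*pi_R + 1/15*pi_S + 1/5*pi_T
  pi_T = 4/15*pi_P + 1/5*pi_Q + 4/15*pi_R + 2/15*pi_S + 1/3*pi_T
with normalization: pi_P + pi_Q + pi_R + pi_S + pi_T = 1.

Using the first 4 balance equations plus normalization, the linear system A*pi = b is:
  [-4/5, 2/5, 1/15, 1/15, 1/3] . pi = 0
  [4/15, -13/15, 4/15, 1/15, 1/15] . pi = 0
  [2/15, 2/15, -11/15, 2/3, 1/15] . pi = 0
  [2/15, 2/15, 2/15, -14/15, 1/5] . pi = 0
  [1, 1, 1, 1, 1] . pi = 1

Solving yields:
  pi_P = 10779/49283
  pi_Q = 628/3791
  pi_R = 10892/49283
  pi_S = 534/3791
  pi_T = 962/3791

Verification (pi * P):
  10779/49283*1/5 + 628/3791*2/5 + 10892/49283*1/15 + 534/3791*1/15 + 962/3791*1/3 = 10779/49283 = pi_P  (ok)
  10779/49283*4/15 + 628/3791*2/15 + 10892/49283*4/15 + 534/3791*1/15 + 962/3791*1/15 = 628/3791 = pi_Q  (ok)
  10779/49283*2/15 + 628/3791*2/15 + 10892/49283*4/15 + 534/3791*2/3 + 962/3791*1/15 = 10892/49283 = pi_R  (ok)
  10779/49283*2/15 + 628/3791*2/15 + 10892/49283*2/15 + 534/3791*1/15 + 962/3791*1/5 = 534/3791 = pi_S  (ok)
  10779/49283*4/15 + 628/3791*1/5 + 10892/49283*4/15 + 534/3791*2/15 + 962/3791*1/3 = 962/3791 = pi_T  (ok)

Answer: 10779/49283 628/3791 10892/49283 534/3791 962/3791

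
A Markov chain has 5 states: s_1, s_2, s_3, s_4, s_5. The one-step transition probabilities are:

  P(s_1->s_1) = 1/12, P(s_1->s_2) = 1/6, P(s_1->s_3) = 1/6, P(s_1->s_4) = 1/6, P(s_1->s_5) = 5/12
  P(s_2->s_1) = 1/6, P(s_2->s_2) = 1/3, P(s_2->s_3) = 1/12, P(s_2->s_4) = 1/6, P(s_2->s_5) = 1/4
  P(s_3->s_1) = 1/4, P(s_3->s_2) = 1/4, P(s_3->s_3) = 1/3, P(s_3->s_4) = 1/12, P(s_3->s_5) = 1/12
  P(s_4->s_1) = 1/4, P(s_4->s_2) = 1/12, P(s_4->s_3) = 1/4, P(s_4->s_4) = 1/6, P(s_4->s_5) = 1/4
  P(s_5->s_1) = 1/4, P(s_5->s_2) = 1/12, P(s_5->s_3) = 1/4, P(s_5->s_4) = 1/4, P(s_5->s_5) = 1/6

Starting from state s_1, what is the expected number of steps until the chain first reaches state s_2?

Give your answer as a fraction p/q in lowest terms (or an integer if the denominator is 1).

Let h_i = expected steps to first reach s_2 from state i.
Boundary: h_s_2 = 0.
First-step equations for the other states:
  h_s_1 = 1 + 1/12*h_s_1 + 1/6*h_s_2 + 1/6*h_s_3 + 1/6*h_s_4 + 5/12*h_s_5
  h_s_3 = 1 + 1/4*h_s_1 + 1/4*h_s_2 + 1/3*h_s_3 + 1/12*h_s_4 + 1/12*h_s_5
  h_s_4 = 1 + 1/4*h_s_1 + 1/12*h_s_2 + 1/4*h_s_3 + 1/6*h_s_4 + 1/4*h_s_5
  h_s_5 = 1 + 1/4*h_s_1 + 1/12*h_s_2 + 1/4*h_s_3 + 1/4*h_s_4 + 1/6*h_s_5

Substituting h_s_2 = 0 and rearranging gives the linear system (I - Q) h = 1:
  [11/12, -1/6, -1/6, -5/12] . (h_s_1, h_s_3, h_s_4, h_s_5) = 1
  [-1/4, 2/3, -1/12, -1/12] . (h_s_1, h_s_3, h_s_4, h_s_5) = 1
  [-1/4, -1/4, 5/6, -1/4] . (h_s_1, h_s_3, h_s_4, h_s_5) = 1
  [-1/4, -1/4, -1/4, 5/6] . (h_s_1, h_s_3, h_s_4, h_s_5) = 1

Solving yields:
  h_s_1 = 348/53
  h_s_3 = 1512/265
  h_s_4 = 1848/265
  h_s_5 = 1848/265

Starting state is s_1, so the expected hitting time is h_s_1 = 348/53.

Answer: 348/53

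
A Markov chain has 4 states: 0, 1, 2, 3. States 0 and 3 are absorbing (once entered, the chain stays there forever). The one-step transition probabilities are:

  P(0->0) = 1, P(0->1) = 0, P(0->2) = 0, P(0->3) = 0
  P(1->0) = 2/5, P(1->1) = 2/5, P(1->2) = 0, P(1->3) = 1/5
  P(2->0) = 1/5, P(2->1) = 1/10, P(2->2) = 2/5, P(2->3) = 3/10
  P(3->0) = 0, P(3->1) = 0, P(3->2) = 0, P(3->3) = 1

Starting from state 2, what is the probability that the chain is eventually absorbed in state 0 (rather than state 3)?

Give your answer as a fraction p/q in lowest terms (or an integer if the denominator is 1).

Let a_i = P(absorbed in 0 | start in state i).
Boundary conditions: a_0 = 1, a_3 = 0.
For each transient state i, a_i = sum_j P(i->j) * a_j:
  a_1 = 2/5*a_0 + 2/5*a_1 + 0*a_2 + 1/5*a_3
  a_2 = 1/5*a_0 + 1/10*a_1 + 2/5*a_2 + 3/10*a_3

Substituting a_0 = 1 and a_3 = 0, rearrange to (I - Q) a = r where r[i] = P(i -> 0):
  [3/5, 0] . (a_1, a_2) = 2/5
  [-1/10, 3/5] . (a_1, a_2) = 1/5

Solving yields:
  a_1 = 2/3
  a_2 = 4/9

Starting state is 2, so the absorption probability is a_2 = 4/9.

Answer: 4/9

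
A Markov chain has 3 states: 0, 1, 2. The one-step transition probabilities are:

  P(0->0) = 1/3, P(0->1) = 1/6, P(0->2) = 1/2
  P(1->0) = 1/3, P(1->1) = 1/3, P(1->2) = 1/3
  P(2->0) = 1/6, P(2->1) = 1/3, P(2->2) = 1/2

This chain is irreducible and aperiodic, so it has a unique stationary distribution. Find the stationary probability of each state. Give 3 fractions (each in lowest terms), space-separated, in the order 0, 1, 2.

Answer: 8/31 9/31 14/31

Derivation:
The stationary distribution satisfies pi = pi * P, i.e.:
  pi_0 = 1/3*pi_0 + 1/3*pi_1 + 1/6*pi_2
  pi_1 = 1/6*pi_0 + 1/3*pi_1 + 1/3*pi_2
  pi_2 = 1/2*pi_0 + 1/3*pi_1 + 1/2*pi_2
with normalization: pi_0 + pi_1 + pi_2 = 1.

Using the first 2 balance equations plus normalization, the linear system A*pi = b is:
  [-2/3, 1/3, 1/6] . pi = 0
  [1/6, -2/3, 1/3] . pi = 0
  [1, 1, 1] . pi = 1

Solving yields:
  pi_0 = 8/31
  pi_1 = 9/31
  pi_2 = 14/31

Verification (pi * P):
  8/31*1/3 + 9/31*1/3 + 14/31*1/6 = 8/31 = pi_0  (ok)
  8/31*1/6 + 9/31*1/3 + 14/31*1/3 = 9/31 = pi_1  (ok)
  8/31*1/2 + 9/31*1/3 + 14/31*1/2 = 14/31 = pi_2  (ok)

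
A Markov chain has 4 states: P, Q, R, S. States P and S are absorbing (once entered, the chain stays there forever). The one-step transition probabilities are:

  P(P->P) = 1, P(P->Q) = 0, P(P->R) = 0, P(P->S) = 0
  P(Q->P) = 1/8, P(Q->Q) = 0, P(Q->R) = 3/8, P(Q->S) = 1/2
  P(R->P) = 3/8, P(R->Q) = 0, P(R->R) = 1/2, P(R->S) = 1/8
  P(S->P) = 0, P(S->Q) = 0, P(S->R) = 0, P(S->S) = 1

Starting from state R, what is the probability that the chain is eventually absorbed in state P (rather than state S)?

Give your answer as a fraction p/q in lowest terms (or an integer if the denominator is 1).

Answer: 3/4

Derivation:
Let a_i = P(absorbed in P | start in state i).
Boundary conditions: a_P = 1, a_S = 0.
For each transient state i, a_i = sum_j P(i->j) * a_j:
  a_Q = 1/8*a_P + 0*a_Q + 3/8*a_R + 1/2*a_S
  a_R = 3/8*a_P + 0*a_Q + 1/2*a_R + 1/8*a_S

Substituting a_P = 1 and a_S = 0, rearrange to (I - Q) a = r where r[i] = P(i -> P):
  [1, -3/8] . (a_Q, a_R) = 1/8
  [0, 1/2] . (a_Q, a_R) = 3/8

Solving yields:
  a_Q = 13/32
  a_R = 3/4

Starting state is R, so the absorption probability is a_R = 3/4.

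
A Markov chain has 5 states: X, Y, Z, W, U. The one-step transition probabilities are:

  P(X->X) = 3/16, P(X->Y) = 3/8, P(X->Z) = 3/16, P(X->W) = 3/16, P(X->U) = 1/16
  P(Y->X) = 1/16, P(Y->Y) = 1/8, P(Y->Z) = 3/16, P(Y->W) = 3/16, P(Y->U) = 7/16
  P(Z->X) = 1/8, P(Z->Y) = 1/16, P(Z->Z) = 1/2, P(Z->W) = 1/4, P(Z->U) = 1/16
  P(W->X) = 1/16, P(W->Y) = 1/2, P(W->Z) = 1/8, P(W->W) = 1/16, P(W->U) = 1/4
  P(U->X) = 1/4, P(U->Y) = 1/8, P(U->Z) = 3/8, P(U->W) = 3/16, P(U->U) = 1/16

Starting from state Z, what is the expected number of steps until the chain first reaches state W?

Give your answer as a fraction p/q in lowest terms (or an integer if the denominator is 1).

Answer: 28240/6411

Derivation:
Let h_i = expected steps to first reach W from state i.
Boundary: h_W = 0.
First-step equations for the other states:
  h_X = 1 + 3/16*h_X + 3/8*h_Y + 3/16*h_Z + 3/16*h_W + 1/16*h_U
  h_Y = 1 + 1/16*h_X + 1/8*h_Y + 3/16*h_Z + 3/16*h_W + 7/16*h_U
  h_Z = 1 + 1/8*h_X + 1/16*h_Y + 1/2*h_Z + 1/4*h_W + 1/16*h_U
  h_U = 1 + 1/4*h_X + 1/8*h_Y + 3/8*h_Z + 3/16*h_W + 1/16*h_U

Substituting h_W = 0 and rearranging gives the linear system (I - Q) h = 1:
  [13/16, -3/8, -3/16, -1/16] . (h_X, h_Y, h_Z, h_U) = 1
  [-1/16, 7/8, -3/16, -7/16] . (h_X, h_Y, h_Z, h_U) = 1
  [-1/8, -1/16, 1/2, -1/16] . (h_X, h_Y, h_Z, h_U) = 1
  [-1/4, -1/8, -3/8, 15/16] . (h_X, h_Y, h_Z, h_U) = 1

Solving yields:
  h_X = 30992/6411
  h_Y = 30848/6411
  h_Z = 28240/6411
  h_U = 30512/6411

Starting state is Z, so the expected hitting time is h_Z = 28240/6411.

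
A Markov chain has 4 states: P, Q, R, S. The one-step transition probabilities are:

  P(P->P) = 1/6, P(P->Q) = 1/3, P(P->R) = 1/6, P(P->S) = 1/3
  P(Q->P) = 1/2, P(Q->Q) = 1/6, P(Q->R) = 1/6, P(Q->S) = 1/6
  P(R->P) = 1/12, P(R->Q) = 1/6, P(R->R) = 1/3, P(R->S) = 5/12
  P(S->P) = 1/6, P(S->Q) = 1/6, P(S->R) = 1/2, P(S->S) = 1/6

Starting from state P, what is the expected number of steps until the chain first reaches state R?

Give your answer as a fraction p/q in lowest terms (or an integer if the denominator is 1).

Let h_i = expected steps to first reach R from state i.
Boundary: h_R = 0.
First-step equations for the other states:
  h_P = 1 + 1/6*h_P + 1/3*h_Q + 1/6*h_R + 1/3*h_S
  h_Q = 1 + 1/2*h_P + 1/6*h_Q + 1/6*h_R + 1/6*h_S
  h_S = 1 + 1/6*h_P + 1/6*h_Q + 1/2*h_R + 1/6*h_S

Substituting h_R = 0 and rearranging gives the linear system (I - Q) h = 1:
  [5/6, -1/3, -1/3] . (h_P, h_Q, h_S) = 1
  [-1/2, 5/6, -1/6] . (h_P, h_Q, h_S) = 1
  [-1/6, -1/6, 5/6] . (h_P, h_Q, h_S) = 1

Solving yields:
  h_P = 4
  h_Q = 25/6
  h_S = 17/6

Starting state is P, so the expected hitting time is h_P = 4.

Answer: 4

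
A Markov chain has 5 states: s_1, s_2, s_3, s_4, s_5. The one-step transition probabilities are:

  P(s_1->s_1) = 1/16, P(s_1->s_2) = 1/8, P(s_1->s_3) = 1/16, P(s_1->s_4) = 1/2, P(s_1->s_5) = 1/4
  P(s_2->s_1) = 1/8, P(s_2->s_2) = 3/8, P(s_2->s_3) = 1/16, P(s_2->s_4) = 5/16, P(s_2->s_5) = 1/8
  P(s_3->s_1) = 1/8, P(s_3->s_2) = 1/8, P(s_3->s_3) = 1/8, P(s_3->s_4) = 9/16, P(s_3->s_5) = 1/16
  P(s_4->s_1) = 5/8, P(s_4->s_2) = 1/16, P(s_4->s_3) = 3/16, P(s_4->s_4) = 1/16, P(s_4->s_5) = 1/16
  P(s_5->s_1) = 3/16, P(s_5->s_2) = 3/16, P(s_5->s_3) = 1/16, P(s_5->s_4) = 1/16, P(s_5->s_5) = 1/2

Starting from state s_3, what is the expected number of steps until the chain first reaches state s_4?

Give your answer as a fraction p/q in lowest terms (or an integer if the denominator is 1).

Let h_i = expected steps to first reach s_4 from state i.
Boundary: h_s_4 = 0.
First-step equations for the other states:
  h_s_1 = 1 + 1/16*h_s_1 + 1/8*h_s_2 + 1/16*h_s_3 + 1/2*h_s_4 + 1/4*h_s_5
  h_s_2 = 1 + 1/8*h_s_1 + 3/8*h_s_2 + 1/16*h_s_3 + 5/16*h_s_4 + 1/8*h_s_5
  h_s_3 = 1 + 1/8*h_s_1 + 1/8*h_s_2 + 1/8*h_s_3 + 9/16*h_s_4 + 1/16*h_s_5
  h_s_5 = 1 + 3/16*h_s_1 + 3/16*h_s_2 + 1/16*h_s_3 + 1/16*h_s_4 + 1/2*h_s_5

Substituting h_s_4 = 0 and rearranging gives the linear system (I - Q) h = 1:
  [15/16, -1/8, -1/16, -1/4] . (h_s_1, h_s_2, h_s_3, h_s_5) = 1
  [-1/8, 5/8, -1/16, -1/8] . (h_s_1, h_s_2, h_s_3, h_s_5) = 1
  [-1/8, -1/8, 7/8, -1/16] . (h_s_1, h_s_2, h_s_3, h_s_5) = 1
  [-3/16, -3/16, -1/16, 1/2] . (h_s_1, h_s_2, h_s_3, h_s_5) = 1

Solving yields:
  h_s_1 = 35040/12047
  h_s_2 = 5760/1721
  h_s_3 = 28528/12047
  h_s_5 = 55920/12047

Starting state is s_3, so the expected hitting time is h_s_3 = 28528/12047.

Answer: 28528/12047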